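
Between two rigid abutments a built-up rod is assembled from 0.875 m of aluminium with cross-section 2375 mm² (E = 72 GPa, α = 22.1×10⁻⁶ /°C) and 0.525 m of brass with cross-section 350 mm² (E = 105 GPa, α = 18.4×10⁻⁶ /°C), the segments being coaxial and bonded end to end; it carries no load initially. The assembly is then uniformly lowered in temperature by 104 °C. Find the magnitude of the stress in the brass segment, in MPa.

If the supports were absent, the total length change would be Σ αᵢΔT Lᵢ = 22.1×10⁻⁶×104×875 + 18.4×10⁻⁶×104×525 = 3.016 mm.
Since the ends are fixed, an axial force P builds up, equal in every segment, with P · Σ Lᵢ/(AᵢEᵢ) = δ_free.
Σ Lᵢ/(AᵢEᵢ) = 875/(2375×72×10³) + 525/(350×105×10³) = 1.94×10⁻⁵ mm/N.
Hence P = δ_free / Σ(L/AE) = 3.016/1.94×10⁻⁵ = 155.4 kN (tensile).
σ_{brass} = P / A = 155400 / 350 = 444.1 MPa.

σ ≈ 444 MPa (tensile)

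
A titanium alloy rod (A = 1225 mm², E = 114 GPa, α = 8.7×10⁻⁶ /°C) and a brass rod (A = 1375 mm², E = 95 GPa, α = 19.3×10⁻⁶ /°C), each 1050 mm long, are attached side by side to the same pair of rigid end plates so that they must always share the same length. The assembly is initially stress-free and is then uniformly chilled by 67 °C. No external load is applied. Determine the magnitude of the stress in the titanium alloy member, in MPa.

σ ≈ 39.1 MPa (compressive)

Both members must finish at the same length. With the larger α, the brass tends to over-contract; the plates restrain it, putting the brass in tension and the titanium alloy in compression. With no external load the two internal forces are equal and opposite, magnitude P.
Setting the final lengths equal and cancelling L: (α₁ − α₂)ΔT = P/(A₁E₁) + P/(A₂E₂).
|α₁ − α₂|·ΔT = 10.6×10⁻⁶ × 67 = 0.0007102.
1/(A₁E₁) + 1/(A₂E₂) = 1/(1225×114×10³) + 1/(1375×95×10³) = 1.482×10⁻⁸ N⁻¹.
So P = 0.0007102 / 1.482×10⁻⁸ = 47.93 kN.
σ_{titanium alloy} = P/A₁ = 47930/1225 = 39.13 MPa, compressive.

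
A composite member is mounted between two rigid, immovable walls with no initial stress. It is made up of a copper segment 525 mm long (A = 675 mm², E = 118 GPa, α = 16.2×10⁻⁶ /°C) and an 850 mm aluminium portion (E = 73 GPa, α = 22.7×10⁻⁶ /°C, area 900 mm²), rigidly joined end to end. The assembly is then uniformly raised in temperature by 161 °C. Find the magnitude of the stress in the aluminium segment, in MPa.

σ ≈ 255 MPa (compressive)

If the supports were absent, the total length change would be Σ αᵢΔT Lᵢ = 16.2×10⁻⁶×161×525 + 22.7×10⁻⁶×161×850 = 4.476 mm.
The walls prevent any net length change, so an axial force P (same in every segment) develops. Compatibility: P · Σ Lᵢ/(AᵢEᵢ) = δ_free.
The series flexibility is Σ Lᵢ/(AᵢEᵢ) = 525/(675×118×10³) + 850/(900×73×10³) = 1.953×10⁻⁵ mm/N.
Hence P = δ_free / Σ(L/AE) = 4.476/1.953×10⁻⁵ = 229.2 kN (compressive).
σ_{aluminium} = P / A = 229200 / 900 = 254.7 MPa.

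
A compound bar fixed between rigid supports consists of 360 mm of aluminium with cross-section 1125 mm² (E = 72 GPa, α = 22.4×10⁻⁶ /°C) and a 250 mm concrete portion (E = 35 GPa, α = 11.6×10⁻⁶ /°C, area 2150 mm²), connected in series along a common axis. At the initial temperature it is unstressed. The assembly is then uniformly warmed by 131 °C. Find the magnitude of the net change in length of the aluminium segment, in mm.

With the walls removed the bar would change length by δ_free = Σ αᵢΔT Lᵢ = 22.4×10⁻⁶×131×360 + 11.6×10⁻⁶×131×250 = 1.436 mm.
Since the ends are fixed, an axial force P builds up, equal in every segment, with P · Σ Lᵢ/(AᵢEᵢ) = δ_free.
Σ Lᵢ/(AᵢEᵢ) = 360/(1125×72×10³) + 250/(2150×35×10³) = 7.767×10⁻⁶ mm/N.
So P = 1.436 / 7.767×10⁻⁶ = 184.9 kN, compressive.
For the aluminium segment, free thermal change = 22.4×10⁻⁶×131×360 = 1.056 mm and elastic change from P = 184900×360/(1125×72×10³) = 0.8219 mm; these oppose, so the net change is 0.234 mm (segment lengthens).

|ΔL| ≈ 0.234 mm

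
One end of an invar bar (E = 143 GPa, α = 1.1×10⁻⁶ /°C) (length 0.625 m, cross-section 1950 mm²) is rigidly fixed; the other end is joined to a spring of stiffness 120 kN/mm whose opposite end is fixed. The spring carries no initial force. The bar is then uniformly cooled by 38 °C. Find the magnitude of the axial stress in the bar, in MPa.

The unrestrained thermal change is αΔT L = 1.1×10⁻⁶ × 38 × 625 = 0.02612 mm.
Let P be the tensile force in the spring. The bar extends elastically by PL/(AE) and the spring stretches by P/k; together these equal δ_free.
So P = δ_free / [L/(AE) + 1/k] = 0.02612 / [ 625/(1950×143×10³) + 1/(120×10³) ].
P = 0.02612 / 1.057×10⁻⁵ = 2471 N.
σ = P/A = 2471/1950 = 1.267 MPa.

σ ≈ 1.27 MPa (tensile)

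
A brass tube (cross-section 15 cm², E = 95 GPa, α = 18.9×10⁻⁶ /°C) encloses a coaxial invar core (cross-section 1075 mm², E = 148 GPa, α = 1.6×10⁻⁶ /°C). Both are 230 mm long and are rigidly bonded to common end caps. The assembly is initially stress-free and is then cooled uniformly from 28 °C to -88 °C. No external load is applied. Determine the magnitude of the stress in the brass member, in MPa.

σ ≈ 101 MPa (tensile)

Both members must finish at the same length. With the larger α, the brass tends to over-contract; the plates restrain it, putting the brass in tension and the invar in compression. With no external load the two internal forces are equal and opposite, magnitude P.
Compatibility of the two members (thermal + elastic change equal): (α₁ − α₂)ΔT = P·[1/(A₁E₁) + 1/(A₂E₂)].
|α₁ − α₂|·ΔT = 17.3×10⁻⁶ × 116 = 0.002007.
1/(A₁E₁) + 1/(A₂E₂) = 1/(1500×95×10³) + 1/(1075×148×10³) = 1.33×10⁻⁸ N⁻¹.
P = 0.002007 / 1.33×10⁻⁸ = 150900 N = 150.9 kN.
σ_{brass} = P/A₁ = 150900/1500 = 100.6 MPa, tensile.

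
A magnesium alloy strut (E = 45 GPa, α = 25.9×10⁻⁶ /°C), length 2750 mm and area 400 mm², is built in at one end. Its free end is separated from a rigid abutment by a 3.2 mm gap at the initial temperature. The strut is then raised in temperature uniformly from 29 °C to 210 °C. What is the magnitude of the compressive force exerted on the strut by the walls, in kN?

If the wall were absent the strut would grow by αΔT L = 25.9×10⁻⁶ × 181 × 2750 = 12.89 mm.
This exceeds the 3.2 mm gap, so the wall pushes back. The portion of expansion that must be recovered elastically is δ_free − gap = 12.89 − 3.2 = 9.692 mm.
Compatibility: PL/(AE) = 9.692 mm, so σ = P/A = E × (9.692/2750) = 158.6 MPa.
Force on the wall = σA = 158.6 × 400 mm² = 63.44 kN.

P ≈ 63.4 kN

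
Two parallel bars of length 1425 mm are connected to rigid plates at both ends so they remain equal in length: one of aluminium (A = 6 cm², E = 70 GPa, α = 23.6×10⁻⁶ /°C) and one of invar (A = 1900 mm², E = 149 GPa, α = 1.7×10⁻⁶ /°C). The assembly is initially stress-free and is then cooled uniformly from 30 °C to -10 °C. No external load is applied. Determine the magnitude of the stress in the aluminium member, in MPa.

The aluminium has the larger α, so on cooling it would change length more than the invar if both were free. The rigid plates force a common final length, so the aluminium is put into tension and the invar into compression, with equal and opposite forces P (no external load).
Equating the net (thermal + elastic) strains gives |α₁ − α₂|·ΔT = P·[1/(A₁E₁) + 1/(A₂E₂)].
|α₁ − α₂|·ΔT = 21.9×10⁻⁶ × 40 = 0.000876.
1/(A₁E₁) + 1/(A₂E₂) = 1/(600×70×10³) + 1/(1900×149×10³) = 2.734×10⁻⁸ N⁻¹.
So P = 0.000876 / 2.734×10⁻⁸ = 32.04 kN.
σ_{aluminium} = P/A₁ = 32040/600 = 53.4 MPa, tensile.

σ ≈ 53.4 MPa (tensile)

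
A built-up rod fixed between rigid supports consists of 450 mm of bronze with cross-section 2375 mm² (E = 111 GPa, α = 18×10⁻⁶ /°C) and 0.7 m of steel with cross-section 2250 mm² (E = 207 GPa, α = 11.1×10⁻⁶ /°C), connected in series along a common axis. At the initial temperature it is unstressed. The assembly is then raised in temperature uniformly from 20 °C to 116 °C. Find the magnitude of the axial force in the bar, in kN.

With the walls removed the bar would change length by δ_free = Σ αᵢΔT Lᵢ = 18×10⁻⁶×96×450 + 11.1×10⁻⁶×96×700 = 1.524 mm.
The walls prevent any net length change, so an axial force P (same in every segment) develops. Compatibility: P · Σ Lᵢ/(AᵢEᵢ) = δ_free.
Σ Lᵢ/(AᵢEᵢ) = 450/(2375×111×10³) + 700/(2250×207×10³) = 3.21×10⁻⁶ mm/N.
P = 1.524 / 3.21×10⁻⁶ = 474600 N = 474.6 kN, compressive.

P ≈ 475 kN (compressive)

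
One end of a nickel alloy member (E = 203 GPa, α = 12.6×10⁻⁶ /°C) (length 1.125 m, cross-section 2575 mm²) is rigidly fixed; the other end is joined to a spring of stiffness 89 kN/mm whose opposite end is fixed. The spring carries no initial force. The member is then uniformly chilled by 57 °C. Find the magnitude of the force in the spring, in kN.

P ≈ 60.4 kN

If the spring were absent the member would shorten by αΔT L = 12.6×10⁻⁶ × 57 × 1125 = 0.808 mm.
Let P be the tensile force in the spring. The member extends elastically by PL/(AE) and the spring stretches by P/k; together these equal δ_free.
P [ L/(AE) + 1/k ] = δ_free → P [ 1125/(2575×203×10³) + 1/(89×10³) ] = 0.808.
P = 0.808 / 1.339×10⁻⁵ = 60350 N.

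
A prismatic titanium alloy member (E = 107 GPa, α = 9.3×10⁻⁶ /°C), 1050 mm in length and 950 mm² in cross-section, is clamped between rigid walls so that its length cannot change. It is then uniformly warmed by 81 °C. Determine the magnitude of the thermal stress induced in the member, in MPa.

σ ≈ 80.6 MPa (compressive)

With length fixed, the mechanical strain must cancel the thermal strain αΔT = 9.3×10⁻⁶ × 81 = 753.3×10⁻⁶.
The stress required to suppress this strain is σ = Eε = 107×10³ × 753.3×10⁻⁶ = 80.6 MPa, compressive since the member is trying to expand.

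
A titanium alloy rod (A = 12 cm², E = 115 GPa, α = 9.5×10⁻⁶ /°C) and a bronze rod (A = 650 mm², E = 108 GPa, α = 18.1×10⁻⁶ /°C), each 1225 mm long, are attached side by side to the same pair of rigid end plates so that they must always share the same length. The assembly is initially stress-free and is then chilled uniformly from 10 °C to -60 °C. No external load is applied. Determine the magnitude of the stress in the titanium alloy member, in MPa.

The bronze has the larger α, so on cooling it would change length more than the titanium alloy if both were free. The rigid plates force a common final length, so the bronze is put into tension and the titanium alloy into compression, with equal and opposite forces P (no external load).
Equating the net (thermal + elastic) strains gives |α₁ − α₂|·ΔT = P·[1/(A₁E₁) + 1/(A₂E₂)].
|α₁ − α₂|·ΔT = 8.6×10⁻⁶ × 70 = 0.000602.
1/(A₁E₁) + 1/(A₂E₂) = 1/(1200×115×10³) + 1/(650×108×10³) = 2.149×10⁻⁸ N⁻¹.
P = 0.000602 / 2.149×10⁻⁸ = 28010 N = 28.01 kN.
σ_{titanium alloy} = P/A₁ = 28010/1200 = 23.34 MPa, compressive.

σ ≈ 23.3 MPa (compressive)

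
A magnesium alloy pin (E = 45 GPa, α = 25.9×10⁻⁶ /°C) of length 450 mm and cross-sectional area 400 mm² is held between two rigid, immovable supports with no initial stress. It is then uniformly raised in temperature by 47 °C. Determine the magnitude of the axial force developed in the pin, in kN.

P ≈ 21.9 kN (compressive)

The ends cannot move, so σ = EαΔT = 45×10³ × 25.9×10⁻⁶ × 47 = 54.78 MPa.
Axial force P = σA = 54.78 × 400 = 21910 N = 21.91 kN, compressive.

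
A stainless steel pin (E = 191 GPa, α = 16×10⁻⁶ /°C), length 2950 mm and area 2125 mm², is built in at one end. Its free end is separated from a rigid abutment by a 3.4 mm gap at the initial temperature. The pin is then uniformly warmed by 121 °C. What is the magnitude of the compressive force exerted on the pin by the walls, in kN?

Unrestrained expansion: δ_free = αΔT L = 16×10⁻⁶ × 121 × 2950 = 5.711 mm.
This exceeds the 3.4 mm gap, so the wall pushes back. The portion of expansion that must be recovered elastically is δ_free − gap = 5.711 − 3.4 = 2.311 mm.
So σ = E(δ_free − g)/L = 191×10³ × 2.311/2950 = 149.6 MPa.
Force on the wall = σA = 149.6 × 2125 mm² = 318 kN.

P ≈ 318 kN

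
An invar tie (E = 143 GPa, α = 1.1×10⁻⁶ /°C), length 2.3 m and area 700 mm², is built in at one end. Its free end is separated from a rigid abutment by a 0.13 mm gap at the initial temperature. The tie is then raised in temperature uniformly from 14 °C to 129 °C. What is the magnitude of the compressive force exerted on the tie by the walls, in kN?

P ≈ 7 kN

Unrestrained expansion: δ_free = αΔT L = 1.1×10⁻⁶ × 115 × 2300 = 0.291 mm.
The gap closes (δ_free > 0.13 mm) and the wall then resists a further 0.291 − 0.13 = 0.161 mm of expansion.
Compatibility: PL/(AE) = 0.161 mm, so σ = P/A = E × (0.161/2300) = 10.01 MPa.
Force on the wall = σA = 10.01 × 700 mm² = 7.005 kN.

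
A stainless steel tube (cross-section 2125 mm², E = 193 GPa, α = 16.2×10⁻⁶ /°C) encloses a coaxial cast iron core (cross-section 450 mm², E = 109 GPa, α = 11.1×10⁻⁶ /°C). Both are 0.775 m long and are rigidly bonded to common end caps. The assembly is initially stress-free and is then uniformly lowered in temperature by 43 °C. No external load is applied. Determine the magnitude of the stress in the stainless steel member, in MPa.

σ ≈ 4.52 MPa (tensile)

Equilibrium of a rigid end plate with no external load gives equal and opposite internal forces ±P in the two members. Since α_{stainless steel} > α_{cast iron}, cooling drives the stainless steel into tension and the cast iron into compression.
Setting the final lengths equal and cancelling L: (α₁ − α₂)ΔT = P/(A₁E₁) + P/(A₂E₂).
|α₁ − α₂|·ΔT = 5.1×10⁻⁶ × 43 = 0.0002193.
1/(A₁E₁) + 1/(A₂E₂) = 1/(2125×193×10³) + 1/(450×109×10³) = 2.283×10⁻⁸ N⁻¹.
So P = 0.0002193 / 2.283×10⁻⁸ = 9.608 kN.
σ_{stainless steel} = P/A₁ = 9608/2125 = 4.521 MPa, tensile.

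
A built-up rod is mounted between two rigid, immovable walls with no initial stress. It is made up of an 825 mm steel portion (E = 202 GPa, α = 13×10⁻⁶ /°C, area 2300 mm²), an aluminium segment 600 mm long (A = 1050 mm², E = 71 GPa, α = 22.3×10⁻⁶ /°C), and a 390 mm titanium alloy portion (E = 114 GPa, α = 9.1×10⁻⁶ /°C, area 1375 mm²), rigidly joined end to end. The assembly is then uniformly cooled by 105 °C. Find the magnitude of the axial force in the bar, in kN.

With the walls removed the bar would change length by δ_free = Σ αᵢΔT Lᵢ = 13×10⁻⁶×105×825 + 22.3×10⁻⁶×105×600 + 9.1×10⁻⁶×105×390 = 2.904 mm.
The walls prevent any net length change, so an axial force P (same in every segment) develops. Compatibility: P · Σ Lᵢ/(AᵢEᵢ) = δ_free.
Σ Lᵢ/(AᵢEᵢ) = 825/(2300×202×10³) + 600/(1050×71×10³) + 390/(1375×114×10³) = 1.231×10⁻⁵ mm/N.
So P = 2.904 / 1.231×10⁻⁵ = 235.8 kN, tensile.

P ≈ 236 kN (tensile)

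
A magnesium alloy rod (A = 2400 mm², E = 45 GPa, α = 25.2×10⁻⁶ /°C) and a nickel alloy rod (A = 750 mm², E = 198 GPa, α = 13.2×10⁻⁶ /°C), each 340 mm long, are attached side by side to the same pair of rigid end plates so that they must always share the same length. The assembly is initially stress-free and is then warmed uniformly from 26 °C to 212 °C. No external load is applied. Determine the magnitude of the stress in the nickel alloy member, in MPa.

The magnesium alloy has the larger α, so on heating it would change length more than the nickel alloy if both were free. The rigid plates force a common final length, so the magnesium alloy is put into compression and the nickel alloy into tension, with equal and opposite forces P (no external load).
Setting the final lengths equal and cancelling L: (α₁ − α₂)ΔT = P/(A₁E₁) + P/(A₂E₂).
|α₁ − α₂|·ΔT = 12×10⁻⁶ × 186 = 0.002232.
1/(A₁E₁) + 1/(A₂E₂) = 1/(2400×45×10³) + 1/(750×198×10³) = 1.599×10⁻⁸ N⁻¹.
P = 0.002232 / 1.599×10⁻⁸ = 139600 N = 139.6 kN.
σ_{nickel alloy} = P/A₂ = 139600/750 = 186.1 MPa, tensile.

σ ≈ 186 MPa (tensile)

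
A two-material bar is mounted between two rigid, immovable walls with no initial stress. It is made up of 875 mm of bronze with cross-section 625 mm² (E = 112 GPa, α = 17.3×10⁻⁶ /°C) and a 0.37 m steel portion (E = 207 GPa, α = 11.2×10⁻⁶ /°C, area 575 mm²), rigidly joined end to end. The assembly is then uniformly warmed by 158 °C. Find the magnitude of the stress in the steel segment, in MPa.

σ ≈ 339 MPa (compressive)

Free thermal expansion of the whole bar: Σ αᵢΔT Lᵢ = 17.3×10⁻⁶×158×875 + 11.2×10⁻⁶×158×370 = 3.046 mm.
Since the ends are fixed, an axial force P builds up, equal in every segment, with P · Σ Lᵢ/(AᵢEᵢ) = δ_free.
The series flexibility is Σ Lᵢ/(AᵢEᵢ) = 875/(625×112×10³) + 370/(575×207×10³) = 1.561×10⁻⁵ mm/N.
P = 3.046 / 1.561×10⁻⁵ = 195200 N = 195.2 kN, compressive.
σ_{steel} = P / A = 195200 / 575 = 339.4 MPa.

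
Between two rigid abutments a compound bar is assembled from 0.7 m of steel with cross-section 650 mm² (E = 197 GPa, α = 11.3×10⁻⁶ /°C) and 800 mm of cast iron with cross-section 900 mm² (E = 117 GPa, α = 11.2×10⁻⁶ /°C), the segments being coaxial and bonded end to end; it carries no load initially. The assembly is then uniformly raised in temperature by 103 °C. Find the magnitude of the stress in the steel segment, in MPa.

σ ≈ 205 MPa (compressive)

Free thermal expansion of the whole bar: Σ αᵢΔT Lᵢ = 11.3×10⁻⁶×103×700 + 11.2×10⁻⁶×103×800 = 1.738 mm.
The walls prevent any net length change, so an axial force P (same in every segment) develops. Compatibility: P · Σ Lᵢ/(AᵢEᵢ) = δ_free.
Σ Lᵢ/(AᵢEᵢ) = 700/(650×197×10³) + 800/(900×117×10³) = 1.306×10⁻⁵ mm/N.
So P = 1.738 / 1.306×10⁻⁵ = 133 kN, compressive.
σ_{steel} = P / A = 133000 / 650 = 204.6 MPa.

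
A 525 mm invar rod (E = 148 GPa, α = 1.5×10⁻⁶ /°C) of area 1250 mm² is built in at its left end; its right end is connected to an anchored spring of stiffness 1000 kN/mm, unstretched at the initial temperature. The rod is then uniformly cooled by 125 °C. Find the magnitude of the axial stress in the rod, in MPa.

If the spring were absent the rod would shorten by αΔT L = 1.5×10⁻⁶ × 125 × 525 = 0.09844 mm.
With a force P in the spring, the elastic change of the rod is PL/(AE) and that of the spring is P/k; compatibility requires their sum to equal δ_free.
P [ L/(AE) + 1/k ] = δ_free → P [ 525/(1250×148×10³) + 1/(1000×10³) ] = 0.09844.
P = 0.09844 / 3.838×10⁻⁶ = 25650 N.
σ = P/A = 25650/1250 = 20.52 MPa.

σ ≈ 20.5 MPa (tensile)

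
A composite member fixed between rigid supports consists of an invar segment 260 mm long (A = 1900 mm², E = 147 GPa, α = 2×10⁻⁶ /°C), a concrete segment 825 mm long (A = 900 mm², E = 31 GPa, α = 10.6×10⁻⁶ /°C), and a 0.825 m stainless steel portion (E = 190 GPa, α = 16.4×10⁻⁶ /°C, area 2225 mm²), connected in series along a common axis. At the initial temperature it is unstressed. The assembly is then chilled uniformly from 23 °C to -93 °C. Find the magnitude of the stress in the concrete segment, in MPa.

σ ≈ 90.5 MPa (tensile)

Free thermal contraction of the whole bar: Σ αᵢΔT Lᵢ = 2×10⁻⁶×116×260 + 10.6×10⁻⁶×116×825 + 16.4×10⁻⁶×116×825 = 2.644 mm.
Since the ends are fixed, an axial force P builds up, equal in every segment, with P · Σ Lᵢ/(AᵢEᵢ) = δ_free.
Σ Lᵢ/(AᵢEᵢ) = 260/(1900×147×10³) + 825/(900×31×10³) + 825/(2225×190×10³) = 3.245×10⁻⁵ mm/N.
So P = 2.644 / 3.245×10⁻⁵ = 81.48 kN, tensile.
σ_{concrete} = P / A = 81480 / 900 = 90.53 MPa.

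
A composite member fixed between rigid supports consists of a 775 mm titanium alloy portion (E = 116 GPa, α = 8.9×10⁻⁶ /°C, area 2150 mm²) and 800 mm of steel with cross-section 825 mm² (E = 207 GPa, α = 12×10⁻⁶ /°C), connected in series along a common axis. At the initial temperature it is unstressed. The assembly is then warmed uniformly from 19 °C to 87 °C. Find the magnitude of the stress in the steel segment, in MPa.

σ ≈ 175 MPa (compressive)

With the walls removed the bar would change length by δ_free = Σ αᵢΔT Lᵢ = 8.9×10⁻⁶×68×775 + 12×10⁻⁶×68×800 = 1.122 mm.
Since the ends are fixed, an axial force P builds up, equal in every segment, with P · Σ Lᵢ/(AᵢEᵢ) = δ_free.
Σ Lᵢ/(AᵢEᵢ) = 775/(2150×116×10³) + 800/(825×207×10³) = 7.792×10⁻⁶ mm/N.
P = 1.122 / 7.792×10⁻⁶ = 144000 N = 144 kN, compressive.
σ_{steel} = P / A = 144000 / 825 = 174.5 MPa.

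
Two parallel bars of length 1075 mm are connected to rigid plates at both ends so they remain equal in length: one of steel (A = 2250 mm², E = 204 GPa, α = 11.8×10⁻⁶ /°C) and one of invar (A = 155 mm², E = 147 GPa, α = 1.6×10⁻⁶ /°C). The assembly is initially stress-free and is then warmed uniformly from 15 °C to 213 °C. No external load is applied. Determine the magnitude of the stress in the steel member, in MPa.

σ ≈ 19.5 MPa (compressive)

The steel has the larger α, so on heating it would change length more than the invar if both were free. The rigid plates force a common final length, so the steel is put into compression and the invar into tension, with equal and opposite forces P (no external load).
Compatibility of the two members (thermal + elastic change equal): (α₁ − α₂)ΔT = P·[1/(A₁E₁) + 1/(A₂E₂)].
|α₁ − α₂|·ΔT = 10.2×10⁻⁶ × 198 = 0.00202.
1/(A₁E₁) + 1/(A₂E₂) = 1/(2250×204×10³) + 1/(155×147×10³) = 4.607×10⁻⁸ N⁻¹.
So P = 0.00202 / 4.607×10⁻⁸ = 43.84 kN.
σ_{steel} = P/A₁ = 43840/2250 = 19.48 MPa, compressive.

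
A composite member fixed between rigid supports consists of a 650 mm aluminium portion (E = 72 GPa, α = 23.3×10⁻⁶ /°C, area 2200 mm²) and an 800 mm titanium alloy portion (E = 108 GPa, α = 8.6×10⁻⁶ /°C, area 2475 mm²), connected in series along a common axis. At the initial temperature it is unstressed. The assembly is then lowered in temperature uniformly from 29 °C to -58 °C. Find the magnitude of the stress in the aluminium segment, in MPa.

σ ≈ 123 MPa (tensile)

With the walls removed the bar would change length by δ_free = Σ αᵢΔT Lᵢ = 23.3×10⁻⁶×87×650 + 8.6×10⁻⁶×87×800 = 1.916 mm.
Since the ends are fixed, an axial force P builds up, equal in every segment, with P · Σ Lᵢ/(AᵢEᵢ) = δ_free.
Σ Lᵢ/(AᵢEᵢ) = 650/(2200×72×10³) + 800/(2475×108×10³) = 7.096×10⁻⁶ mm/N.
Hence P = δ_free / Σ(L/AE) = 1.916/7.096×10⁻⁶ = 270 kN (tensile).
σ_{aluminium} = P / A = 270000 / 2200 = 122.7 MPa.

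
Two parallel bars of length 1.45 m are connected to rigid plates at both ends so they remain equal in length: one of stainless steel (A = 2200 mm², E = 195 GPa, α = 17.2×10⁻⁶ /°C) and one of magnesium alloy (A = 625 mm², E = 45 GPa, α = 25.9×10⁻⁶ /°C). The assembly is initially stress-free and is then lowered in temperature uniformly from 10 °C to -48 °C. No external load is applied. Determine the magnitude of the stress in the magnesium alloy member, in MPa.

σ ≈ 21.3 MPa (tensile)

Both members must finish at the same length. With the larger α, the magnesium alloy tends to over-contract; the plates restrain it, putting the magnesium alloy in tension and the stainless steel in compression. With no external load the two internal forces are equal and opposite, magnitude P.
Equating the net (thermal + elastic) strains gives |α₁ − α₂|·ΔT = P·[1/(A₁E₁) + 1/(A₂E₂)].
|α₁ − α₂|·ΔT = 8.7×10⁻⁶ × 58 = 0.0005046.
1/(A₁E₁) + 1/(A₂E₂) = 1/(2200×195×10³) + 1/(625×45×10³) = 3.789×10⁻⁸ N⁻¹.
So P = 0.0005046 / 3.789×10⁻⁸ = 13.32 kN.
σ_{magnesium alloy} = P/A₂ = 13320/625 = 21.31 MPa, tensile.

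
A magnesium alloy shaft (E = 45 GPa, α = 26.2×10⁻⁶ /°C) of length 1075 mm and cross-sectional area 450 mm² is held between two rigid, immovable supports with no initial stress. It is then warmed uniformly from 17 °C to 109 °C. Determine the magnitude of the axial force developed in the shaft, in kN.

Full restraint means ε = 0, so the stress is σ = EαΔT = 45×10³ × 26.2×10⁻⁶ × 92 = 108.5 MPa.
P = AEαΔT = 450 × 45×10³ × 26.2×10⁻⁶ × 92 = 48.81 kN (compressive).

P ≈ 48.8 kN (compressive)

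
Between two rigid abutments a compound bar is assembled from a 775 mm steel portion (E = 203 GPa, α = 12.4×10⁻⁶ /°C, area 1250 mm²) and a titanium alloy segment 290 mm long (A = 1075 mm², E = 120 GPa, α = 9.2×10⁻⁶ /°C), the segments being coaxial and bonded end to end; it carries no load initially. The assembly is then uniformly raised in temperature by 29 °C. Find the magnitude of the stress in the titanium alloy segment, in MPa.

σ ≈ 62.5 MPa (compressive)

Free thermal expansion of the whole bar: Σ αᵢΔT Lᵢ = 12.4×10⁻⁶×29×775 + 9.2×10⁻⁶×29×290 = 0.3561 mm.
The walls prevent any net length change, so an axial force P (same in every segment) develops. Compatibility: P · Σ Lᵢ/(AᵢEᵢ) = δ_free.
Σ Lᵢ/(AᵢEᵢ) = 775/(1250×203×10³) + 290/(1075×120×10³) = 5.302×10⁻⁶ mm/N.
So P = 0.3561 / 5.302×10⁻⁶ = 67.15 kN, compressive.
σ_{titanium alloy} = P / A = 67150 / 1075 = 62.47 MPa.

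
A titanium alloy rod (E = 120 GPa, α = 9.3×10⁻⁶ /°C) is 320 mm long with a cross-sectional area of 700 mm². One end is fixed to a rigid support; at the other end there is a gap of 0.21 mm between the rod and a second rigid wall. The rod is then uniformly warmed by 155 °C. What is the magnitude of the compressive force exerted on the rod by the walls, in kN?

P ≈ 66 kN

If the wall were absent the rod would grow by αΔT L = 9.3×10⁻⁶ × 155 × 320 = 0.4613 mm.
The gap closes (δ_free > 0.21 mm) and the wall then resists a further 0.4613 − 0.21 = 0.2513 mm of expansion.
Compatibility: PL/(AE) = 0.2513 mm, so σ = P/A = E × (0.2513/320) = 94.23 MPa.
P = σA = 94.23 × 700 = 65.96 kN.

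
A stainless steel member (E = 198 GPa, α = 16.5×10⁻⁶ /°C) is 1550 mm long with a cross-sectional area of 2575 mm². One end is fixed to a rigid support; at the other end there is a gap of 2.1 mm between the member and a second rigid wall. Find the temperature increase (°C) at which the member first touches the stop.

Contact occurs when the free expansion equals the gap: αΔT L = 2.1 mm.
So ΔT = g/(αL) = 2.1/(16.5×10⁻⁶ × 1550) = 82.11 °C.

ΔT ≈ 82.1 °C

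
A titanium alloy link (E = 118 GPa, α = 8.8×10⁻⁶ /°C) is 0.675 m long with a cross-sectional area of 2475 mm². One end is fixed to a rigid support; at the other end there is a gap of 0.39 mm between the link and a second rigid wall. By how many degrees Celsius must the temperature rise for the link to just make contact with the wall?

The gap closes when αΔT L = 0.39 mm, since the link is still unstressed at that instant.
ΔT = 0.39 / (8.8×10⁻⁶ × 675) = 65.66 °C.

ΔT ≈ 65.7 °C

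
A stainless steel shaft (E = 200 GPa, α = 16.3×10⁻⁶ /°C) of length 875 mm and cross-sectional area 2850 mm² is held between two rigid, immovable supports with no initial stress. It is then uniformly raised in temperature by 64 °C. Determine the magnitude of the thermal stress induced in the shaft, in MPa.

σ ≈ 209 MPa (compressive)

The supports are rigid, so the total axial strain is zero. The restrained thermal strain is ε = αΔT = 16.3×10⁻⁶ × 64 = 1043.2×10⁻⁶.
σ = EαΔT = 200×10³ × 16.3×10⁻⁶ × 64 = 208.6 MPa (compressive; the shaft is trying to expand).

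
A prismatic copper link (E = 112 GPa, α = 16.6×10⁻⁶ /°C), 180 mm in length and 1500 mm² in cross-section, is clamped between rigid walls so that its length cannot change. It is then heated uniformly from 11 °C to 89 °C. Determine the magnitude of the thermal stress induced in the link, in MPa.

The supports are rigid, so the total axial strain is zero. The restrained thermal strain is ε = αΔT = 16.6×10⁻⁶ × 78 = 1294.8×10⁻⁶.
Hence σ = E·αΔT = 112×10³ × 1294.8×10⁻⁶ = 145 MPa, compressive.

σ ≈ 145 MPa (compressive)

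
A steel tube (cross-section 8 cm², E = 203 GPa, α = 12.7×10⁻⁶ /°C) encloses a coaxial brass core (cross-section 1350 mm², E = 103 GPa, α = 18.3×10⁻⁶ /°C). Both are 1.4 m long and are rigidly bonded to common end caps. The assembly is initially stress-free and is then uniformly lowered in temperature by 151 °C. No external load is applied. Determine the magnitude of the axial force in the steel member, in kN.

P ≈ 63.3 kN (compressive in the steel)

Equilibrium of a rigid end plate with no external load gives equal and opposite internal forces ±P in the two members. Since α_{brass} > α_{steel}, cooling drives the brass into tension and the steel into compression.
Equating the net (thermal + elastic) strains gives |α₁ − α₂|·ΔT = P·[1/(A₁E₁) + 1/(A₂E₂)].
|α₁ − α₂|·ΔT = 5.6×10⁻⁶ × 151 = 0.0008456.
1/(A₁E₁) + 1/(A₂E₂) = 1/(800×203×10³) + 1/(1350×103×10³) = 1.335×10⁻⁸ N⁻¹.
So P = 0.0008456 / 1.335×10⁻⁸ = 63.34 kN.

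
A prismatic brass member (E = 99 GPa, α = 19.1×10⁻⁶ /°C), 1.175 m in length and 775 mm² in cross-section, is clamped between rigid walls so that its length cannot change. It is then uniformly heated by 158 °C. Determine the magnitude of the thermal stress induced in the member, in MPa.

σ ≈ 299 MPa (compressive)

Because both ends are immovable the net strain is zero, and the suppressed thermal strain is αΔT = 19.1×10⁻⁶ × 158 = 3017.8×10⁻⁶.
Hence σ = E·αΔT = 99×10³ × 3017.8×10⁻⁶ = 298.8 MPa, compressive.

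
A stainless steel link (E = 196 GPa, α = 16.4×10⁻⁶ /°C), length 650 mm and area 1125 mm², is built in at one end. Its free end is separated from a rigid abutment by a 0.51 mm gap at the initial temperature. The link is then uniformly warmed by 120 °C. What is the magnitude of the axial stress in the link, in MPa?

Unrestrained expansion: δ_free = αΔT L = 16.4×10⁻⁶ × 120 × 650 = 1.279 mm.
This exceeds the 0.51 mm gap, so the wall pushes back. The portion of expansion that must be recovered elastically is δ_free − gap = 1.279 − 0.51 = 0.7692 mm.
Compatibility: PL/(AE) = 0.7692 mm, so σ = P/A = E × (0.7692/650) = 231.9 MPa.

σ ≈ 232 MPa (compressive)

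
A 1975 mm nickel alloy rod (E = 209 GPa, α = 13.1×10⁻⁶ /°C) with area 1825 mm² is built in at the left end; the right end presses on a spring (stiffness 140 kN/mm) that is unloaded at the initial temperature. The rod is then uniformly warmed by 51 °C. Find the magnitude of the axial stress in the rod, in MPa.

Free thermal expansion: δ_free = αΔT L = 13.1×10⁻⁶ × 51 × 1975 = 1.319 mm.
With a force P in the spring, the elastic change of the rod is PL/(AE) and that of the spring is P/k; compatibility requires their sum to equal δ_free.
So P = δ_free / [L/(AE) + 1/k] = 1.319 / [ 1975/(1825×209×10³) + 1/(140×10³) ].
P = 1.319 / 1.232×10⁻⁵ = 107100 N.
σ = P/A = 107100/1825 = 58.68 MPa.

σ ≈ 58.7 MPa (compressive)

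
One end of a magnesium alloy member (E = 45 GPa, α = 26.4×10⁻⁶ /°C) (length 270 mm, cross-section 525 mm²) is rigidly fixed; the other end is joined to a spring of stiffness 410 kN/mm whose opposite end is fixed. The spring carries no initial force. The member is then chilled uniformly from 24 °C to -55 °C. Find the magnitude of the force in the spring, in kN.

P ≈ 40.6 kN

The unrestrained thermal change is αΔT L = 26.4×10⁻⁶ × 79 × 270 = 0.5631 mm.
With a force P in the spring, the elastic change of the member is PL/(AE) and that of the spring is P/k; compatibility requires their sum to equal δ_free.
So P = δ_free / [L/(AE) + 1/k] = 0.5631 / [ 270/(525×45×10³) + 1/(410×10³) ].
P = 0.5631 / 1.387×10⁻⁵ = 40610 N.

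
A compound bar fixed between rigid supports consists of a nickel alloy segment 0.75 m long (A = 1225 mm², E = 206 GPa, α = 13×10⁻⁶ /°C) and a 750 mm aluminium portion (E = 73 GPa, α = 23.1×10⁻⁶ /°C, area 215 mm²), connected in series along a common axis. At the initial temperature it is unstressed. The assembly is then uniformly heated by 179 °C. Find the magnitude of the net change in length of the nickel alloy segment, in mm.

If the supports were absent, the total length change would be Σ αᵢΔT Lᵢ = 13×10⁻⁶×179×750 + 23.1×10⁻⁶×179×750 = 4.846 mm.
The rigid supports impose zero overall length change; the single axial force P common to all segments must satisfy P Σ Lᵢ/(AᵢEᵢ) = δ_free.
The series flexibility is Σ Lᵢ/(AᵢEᵢ) = 750/(1225×206×10³) + 750/(215×73×10³) = 5.076×10⁻⁵ mm/N.
Hence P = δ_free / Σ(L/AE) = 4.846/5.076×10⁻⁵ = 95.48 kN (compressive).
For the nickel alloy segment, free thermal change = 13×10⁻⁶×179×750 = 1.745 mm and elastic change from P = 95480×750/(1225×206×10³) = 0.2838 mm; these oppose, so the net change is 1.46 mm (segment lengthens).

|ΔL| ≈ 1.46 mm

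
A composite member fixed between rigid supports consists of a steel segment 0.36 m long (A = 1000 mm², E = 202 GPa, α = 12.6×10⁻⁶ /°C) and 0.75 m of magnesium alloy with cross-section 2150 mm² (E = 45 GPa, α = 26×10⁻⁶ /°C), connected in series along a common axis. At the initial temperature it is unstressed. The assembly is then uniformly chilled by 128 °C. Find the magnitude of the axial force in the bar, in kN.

P ≈ 323 kN (tensile)

Free thermal contraction of the whole bar: Σ αᵢΔT Lᵢ = 12.6×10⁻⁶×128×360 + 26×10⁻⁶×128×750 = 3.077 mm.
Since the ends are fixed, an axial force P builds up, equal in every segment, with P · Σ Lᵢ/(AᵢEᵢ) = δ_free.
Σ Lᵢ/(AᵢEᵢ) = 360/(1000×202×10³) + 750/(2150×45×10³) = 9.534×10⁻⁶ mm/N.
P = 3.077 / 9.534×10⁻⁶ = 322700 N = 322.7 kN, tensile.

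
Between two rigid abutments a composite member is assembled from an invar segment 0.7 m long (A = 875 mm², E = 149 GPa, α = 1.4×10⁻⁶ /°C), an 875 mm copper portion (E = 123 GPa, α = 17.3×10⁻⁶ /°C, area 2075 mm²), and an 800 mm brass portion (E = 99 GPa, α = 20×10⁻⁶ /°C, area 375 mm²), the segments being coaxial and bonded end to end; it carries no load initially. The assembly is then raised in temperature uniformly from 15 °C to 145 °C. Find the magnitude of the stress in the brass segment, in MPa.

With the walls removed the bar would change length by δ_free = Σ αᵢΔT Lᵢ = 1.4×10⁻⁶×130×700 + 17.3×10⁻⁶×130×875 + 20×10⁻⁶×130×800 = 4.175 mm.
The rigid supports impose zero overall length change; the single axial force P common to all segments must satisfy P Σ Lᵢ/(AᵢEᵢ) = δ_free.
Σ Lᵢ/(AᵢEᵢ) = 700/(875×149×10³) + 875/(2075×123×10³) + 800/(375×99×10³) = 3.035×10⁻⁵ mm/N.
Hence P = δ_free / Σ(L/AE) = 4.175/3.035×10⁻⁵ = 137.6 kN (compressive).
σ_{brass} = P / A = 137600 / 375 = 366.9 MPa.

σ ≈ 367 MPa (compressive)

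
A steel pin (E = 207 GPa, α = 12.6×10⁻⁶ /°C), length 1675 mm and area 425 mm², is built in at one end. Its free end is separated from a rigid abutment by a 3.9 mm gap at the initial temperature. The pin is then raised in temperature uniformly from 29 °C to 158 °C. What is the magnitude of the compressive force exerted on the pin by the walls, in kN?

P ≈ 0 kN

Free thermal elongation = αΔT L = 12.6×10⁻⁶ × 129 × 1675 = 2.723 mm.
This is smaller than the 3.9 mm clearance, so the pin expands freely without reaching the stop — the stress is zero.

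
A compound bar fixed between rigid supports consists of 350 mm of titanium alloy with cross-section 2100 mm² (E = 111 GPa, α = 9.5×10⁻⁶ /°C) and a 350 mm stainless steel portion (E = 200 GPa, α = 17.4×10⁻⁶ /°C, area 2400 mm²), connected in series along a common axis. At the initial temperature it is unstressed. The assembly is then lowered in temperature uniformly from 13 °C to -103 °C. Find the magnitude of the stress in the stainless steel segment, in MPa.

σ ≈ 204 MPa (tensile)

If the supports were absent, the total length change would be Σ αᵢΔT Lᵢ = 9.5×10⁻⁶×116×350 + 17.4×10⁻⁶×116×350 = 1.092 mm.
The rigid supports impose zero overall length change; the single axial force P common to all segments must satisfy P Σ Lᵢ/(AᵢEᵢ) = δ_free.
Σ Lᵢ/(AᵢEᵢ) = 350/(2100×111×10³) + 350/(2400×200×10³) = 2.231×10⁻⁶ mm/N.
Hence P = δ_free / Σ(L/AE) = 1.092/2.231×10⁻⁶ = 489.6 kN (tensile).
σ_{stainless steel} = P / A = 489600 / 2400 = 204 MPa.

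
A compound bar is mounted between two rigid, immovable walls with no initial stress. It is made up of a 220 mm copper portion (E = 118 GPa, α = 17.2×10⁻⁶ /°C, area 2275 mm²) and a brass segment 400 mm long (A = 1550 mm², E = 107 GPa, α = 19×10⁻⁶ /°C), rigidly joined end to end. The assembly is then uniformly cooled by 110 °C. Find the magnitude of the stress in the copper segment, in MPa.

σ ≈ 170 MPa (tensile)

If the supports were absent, the total length change would be Σ αᵢΔT Lᵢ = 17.2×10⁻⁶×110×220 + 19×10⁻⁶×110×400 = 1.252 mm.
The rigid supports impose zero overall length change; the single axial force P common to all segments must satisfy P Σ Lᵢ/(AᵢEᵢ) = δ_free.
The series flexibility is Σ Lᵢ/(AᵢEᵢ) = 220/(2275×118×10³) + 400/(1550×107×10³) = 3.231×10⁻⁶ mm/N.
So P = 1.252 / 3.231×10⁻⁶ = 387.5 kN, tensile.
σ_{copper} = P / A = 387500 / 2275 = 170.3 MPa.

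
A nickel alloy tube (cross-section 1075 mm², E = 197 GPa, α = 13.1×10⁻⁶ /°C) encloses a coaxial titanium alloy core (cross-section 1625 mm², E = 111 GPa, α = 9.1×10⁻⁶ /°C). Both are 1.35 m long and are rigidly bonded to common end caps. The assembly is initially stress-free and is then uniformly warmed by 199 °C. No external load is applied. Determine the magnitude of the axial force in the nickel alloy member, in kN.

Both members must finish at the same length. With the larger α, the nickel alloy tends to over-expand; the plates restrain it, putting the nickel alloy in compression and the titanium alloy in tension. With no external load the two internal forces are equal and opposite, magnitude P.
Setting the final lengths equal and cancelling L: (α₁ − α₂)ΔT = P/(A₁E₁) + P/(A₂E₂).
|α₁ − α₂|·ΔT = 4×10⁻⁶ × 199 = 0.000796.
1/(A₁E₁) + 1/(A₂E₂) = 1/(1075×197×10³) + 1/(1625×111×10³) = 1.027×10⁻⁸ N⁻¹.
So P = 0.000796 / 1.027×10⁻⁸ = 77.54 kN.

P ≈ 77.5 kN (compressive in the nickel alloy)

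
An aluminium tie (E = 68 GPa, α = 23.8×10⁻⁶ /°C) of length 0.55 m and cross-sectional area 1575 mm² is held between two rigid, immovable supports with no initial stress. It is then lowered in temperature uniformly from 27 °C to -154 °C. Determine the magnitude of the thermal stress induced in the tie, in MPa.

The supports are rigid, so the total axial strain is zero. The restrained thermal strain is ε = αΔT = 23.8×10⁻⁶ × 181 = 4307.8×10⁻⁶.
The stress required to suppress this strain is σ = Eε = 68×10³ × 4307.8×10⁻⁶ = 292.9 MPa, tensile since the tie is trying to contract.

σ ≈ 293 MPa (tensile)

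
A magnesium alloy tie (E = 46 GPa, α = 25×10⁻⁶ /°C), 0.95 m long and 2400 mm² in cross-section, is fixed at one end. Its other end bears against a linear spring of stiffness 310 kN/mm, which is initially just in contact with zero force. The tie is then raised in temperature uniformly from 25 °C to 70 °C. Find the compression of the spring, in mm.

δ ≈ 0.291 mm

If the spring were absent the tie would lengthen by αΔT L = 25×10⁻⁶ × 45 × 950 = 1.069 mm.
With a force P in the spring, the elastic change of the tie is PL/(AE) and that of the spring is P/k; compatibility requires their sum to equal δ_free.
P [ L/(AE) + 1/k ] = δ_free → P [ 950/(2400×46×10³) + 1/(310×10³) ] = 1.069.
P = 1.069 / 1.183×10⁻⁵ = 90340 N.
Spring compression = P/k = 90340/(310×10³) = 0.2914 mm.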